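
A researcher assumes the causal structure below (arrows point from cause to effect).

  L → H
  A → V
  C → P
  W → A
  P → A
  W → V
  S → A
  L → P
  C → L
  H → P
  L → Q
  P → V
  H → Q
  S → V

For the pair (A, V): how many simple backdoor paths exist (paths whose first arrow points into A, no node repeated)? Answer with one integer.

A backdoor path from A to V is any simple undirected path whose first edge points into A (i.e. leaves A via a parent).
Parents of A: {P, S, W}.
Enumerating:
  P1: A <- P -> V
  P2: A <- W -> V
  P3: A <- S -> V
That exhausts the simple backdoor paths. Count: 3.

3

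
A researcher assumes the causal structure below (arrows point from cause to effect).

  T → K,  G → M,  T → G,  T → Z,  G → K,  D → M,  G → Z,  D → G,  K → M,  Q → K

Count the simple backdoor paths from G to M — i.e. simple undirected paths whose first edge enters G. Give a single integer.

2

A backdoor path from G to M is any simple undirected path whose first edge points into G (i.e. leaves G via a parent).
Parents of G: {D, T}.
Enumerating:
  P1: G <- D -> M
  P2: G <- T -> K -> M
That exhausts the simple backdoor paths. Count: 2.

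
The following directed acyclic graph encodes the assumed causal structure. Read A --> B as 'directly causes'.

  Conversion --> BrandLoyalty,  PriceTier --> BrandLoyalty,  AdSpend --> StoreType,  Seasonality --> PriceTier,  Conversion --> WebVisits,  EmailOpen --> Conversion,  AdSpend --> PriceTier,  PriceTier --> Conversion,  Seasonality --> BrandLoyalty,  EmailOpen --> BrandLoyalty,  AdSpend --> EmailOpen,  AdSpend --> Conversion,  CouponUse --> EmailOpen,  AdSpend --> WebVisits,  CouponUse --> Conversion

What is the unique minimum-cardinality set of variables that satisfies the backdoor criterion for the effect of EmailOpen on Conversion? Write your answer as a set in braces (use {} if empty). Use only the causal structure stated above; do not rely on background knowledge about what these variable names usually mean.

Variables eligible for adjustment (non-descendants of EmailOpen, excluding EmailOpen and Conversion): {AdSpend, CouponUse, PriceTier, Seasonality, StoreType}.
Backdoor paths from EmailOpen to Conversion:
  P1: EmailOpen <- CouponUse -> Conversion
  P2: EmailOpen <- AdSpend -> PriceTier <- Seasonality -> BrandLoyalty <- Conversion
  P3: EmailOpen <- AdSpend -> PriceTier -> Conversion
  P4: EmailOpen <- AdSpend -> PriceTier -> BrandLoyalty <- Conversion
  P5: EmailOpen <- AdSpend -> Conversion
  P6: EmailOpen <- AdSpend -> WebVisits <- Conversion
The empty set is not sufficient: P1 (EmailOpen <- CouponUse -> Conversion) has no collider blocking it and no conditioned non-collider, so it is open.
Try {AdSpend, CouponUse}:
  P1: blocked at fork node CouponUse ∈ conditioning set.
  P2: blocked at fork node AdSpend ∈ conditioning set.
  P3: blocked at fork node AdSpend ∈ conditioning set.
  P4: blocked at fork node AdSpend ∈ conditioning set.
  P5: blocked at fork node AdSpend ∈ conditioning set.
  P6: blocked at fork node AdSpend ∈ conditioning set.
{AdSpend, CouponUse} contains no descendant of EmailOpen and blocks every backdoor path.
Every element of {AdSpend, CouponUse} is needed (dropping AdSpend leaves P3 open; dropping CouponUse leaves P1 open), so no proper subset is valid.
Among all size-2 subsets of the eligible variables, only {AdSpend, CouponUse} blocks every backdoor path, so it is the unique smallest valid adjustment set.

{AdSpend, CouponUse}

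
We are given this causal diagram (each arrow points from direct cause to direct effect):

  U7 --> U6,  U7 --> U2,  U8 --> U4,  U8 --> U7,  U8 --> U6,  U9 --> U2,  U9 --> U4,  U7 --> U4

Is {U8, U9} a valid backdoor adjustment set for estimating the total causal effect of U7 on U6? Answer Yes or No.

Yes

Backdoor paths from U7 to U6 (paths whose first edge points into U7):
  P1: U7 <- U8 -> U6
Condition 1 (no descendant of U7 in the set): holds — descendants of U7 are {U2, U4, U6}; none are in {U8, U9}.
Condition 2 (every backdoor path blocked by {U8, U9}):
  P1: blocked at fork node U8 ∈ conditioning set.
{U8, U9} satisfies the backdoor criterion.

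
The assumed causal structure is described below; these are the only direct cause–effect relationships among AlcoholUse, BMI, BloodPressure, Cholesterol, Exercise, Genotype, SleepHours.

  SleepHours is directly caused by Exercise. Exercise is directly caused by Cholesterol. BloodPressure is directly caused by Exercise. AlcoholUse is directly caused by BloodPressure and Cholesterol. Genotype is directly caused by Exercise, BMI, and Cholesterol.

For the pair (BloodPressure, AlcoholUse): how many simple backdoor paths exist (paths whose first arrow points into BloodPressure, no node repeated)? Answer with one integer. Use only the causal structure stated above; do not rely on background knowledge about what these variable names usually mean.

2

A backdoor path from BloodPressure to AlcoholUse is any simple undirected path whose first edge points into BloodPressure (i.e. leaves BloodPressure via a parent).
Parents of BloodPressure: {Exercise}.
Enumerating:
  P1: BloodPressure <- Exercise <- Cholesterol -> AlcoholUse
  P2: BloodPressure <- Exercise -> Genotype <- Cholesterol -> AlcoholUse
That exhausts the simple backdoor paths. Count: 2.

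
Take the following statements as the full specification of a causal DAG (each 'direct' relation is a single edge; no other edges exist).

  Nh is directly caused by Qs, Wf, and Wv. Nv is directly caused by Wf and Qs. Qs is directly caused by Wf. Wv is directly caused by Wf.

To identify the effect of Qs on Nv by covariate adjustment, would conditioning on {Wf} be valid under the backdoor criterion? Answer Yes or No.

Yes

Backdoor paths from Qs to Nv (paths whose first edge points into Qs):
  P1: Qs <- Wf -> Nv
Condition 1 (no descendant of Qs in the set): holds — descendants of Qs are {Nh, Nv}; none are in {Wf}.
Condition 2 (every backdoor path blocked by {Wf}):
  P1: blocked at fork node Wf ∈ conditioning set.
{Wf} satisfies the backdoor criterion.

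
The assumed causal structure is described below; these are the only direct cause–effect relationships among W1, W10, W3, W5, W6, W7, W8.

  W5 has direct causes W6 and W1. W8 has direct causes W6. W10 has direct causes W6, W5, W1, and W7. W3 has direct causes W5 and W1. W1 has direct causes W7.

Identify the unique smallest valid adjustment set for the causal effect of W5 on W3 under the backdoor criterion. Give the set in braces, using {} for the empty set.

{W1}

Variables eligible for adjustment (non-descendants of W5, excluding W5 and W3): {W1, W6, W7, W8}.
Backdoor paths from W5 to W3:
  P1: W5 <- W6 -> W10 <- W7 -> W1 -> W3
  P2: W5 <- W6 -> W10 <- W1 -> W3
  P3: W5 <- W1 -> W3
The empty set is not sufficient: P3 (W5 <- W1 -> W3) has no collider blocking it and no conditioned non-collider, so it is open.
Try {W1}:
  P1: blocked at collider W10 (neither it nor any descendant is in the conditioning set).
  P2: blocked at collider W10 (neither it nor any descendant is in the conditioning set).
  P3: blocked at fork node W1 ∈ conditioning set.
{W1} contains no descendant of W5 and blocks every backdoor path.
No other singleton works — e.g. {W6} leaves P3 open — so {W1} is the unique smallest valid adjustment set.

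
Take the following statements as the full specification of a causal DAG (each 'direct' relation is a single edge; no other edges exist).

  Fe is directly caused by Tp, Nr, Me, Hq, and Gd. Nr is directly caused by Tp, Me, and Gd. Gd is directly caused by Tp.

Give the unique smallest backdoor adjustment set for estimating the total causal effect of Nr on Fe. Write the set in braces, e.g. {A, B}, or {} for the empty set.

Variables eligible for adjustment (non-descendants of Nr, excluding Nr and Fe): {Gd, Hq, Me, Tp}.
Backdoor paths from Nr to Fe:
  P1: Nr <- Me -> Fe
  P2: Nr <- Tp -> Gd -> Fe
  P3: Nr <- Tp -> Fe
  P4: Nr <- Gd <- Tp -> Fe
  P5: Nr <- Gd -> Fe
The empty set is not sufficient: P1 (Nr <- Me -> Fe) has no collider blocking it and no conditioned non-collider, so it is open.
Try {Gd, Me, Tp}:
  P1: blocked at fork node Me ∈ conditioning set.
  P2: blocked at fork node Tp ∈ conditioning set.
  P3: blocked at fork node Tp ∈ conditioning set.
  P4: blocked at chain node Gd ∈ conditioning set.
  P5: blocked at fork node Gd ∈ conditioning set.
{Gd, Me, Tp} contains no descendant of Nr and blocks every backdoor path.
Every element of {Gd, Me, Tp} is needed (dropping Gd leaves P5 open; dropping Me leaves P1 open; dropping Tp leaves P3 open), so no proper subset is valid.
Among all size-3 subsets of the eligible variables, only {Gd, Me, Tp} blocks every backdoor path, so it is the unique smallest valid adjustment set.

{Gd, Me, Tp}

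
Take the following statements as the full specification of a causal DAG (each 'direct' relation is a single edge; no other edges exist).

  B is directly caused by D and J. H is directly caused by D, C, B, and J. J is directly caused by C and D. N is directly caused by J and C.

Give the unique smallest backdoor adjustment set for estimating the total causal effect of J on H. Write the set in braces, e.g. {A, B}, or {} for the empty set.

{C, D}

Variables eligible for adjustment (non-descendants of J, excluding J and H): {C, D}.
Backdoor paths from J to H:
  P1: J <- C -> H
  P2: J <- D -> B -> H
  P3: J <- D -> H
The empty set is not sufficient: P1 (J <- C -> H) has no collider blocking it and no conditioned non-collider, so it is open.
Try {C, D}:
  P1: blocked at fork node C ∈ conditioning set.
  P2: blocked at fork node D ∈ conditioning set.
  P3: blocked at fork node D ∈ conditioning set.
{C, D} contains no descendant of J and blocks every backdoor path.
Every element of {C, D} is needed (dropping C leaves P1 open; dropping D leaves P2 open), so no proper subset is valid.
Among all size-2 subsets of the eligible variables, only {C, D} blocks every backdoor path, so it is the unique smallest valid adjustment set.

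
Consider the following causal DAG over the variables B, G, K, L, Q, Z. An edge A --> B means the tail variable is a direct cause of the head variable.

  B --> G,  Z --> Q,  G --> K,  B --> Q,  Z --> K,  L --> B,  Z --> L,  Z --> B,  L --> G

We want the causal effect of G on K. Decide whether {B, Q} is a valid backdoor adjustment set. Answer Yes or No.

No

Backdoor paths from G to K (paths whose first edge points into G):
  P1: G <- L <- Z -> K
  P2: G <- L -> B <- Z -> K
  P3: G <- L -> B -> Q <- Z -> K
  P4: G <- B <- Z -> K
  P5: G <- B <- L <- Z -> K
  P6: G <- B -> Q <- Z -> K
Condition 1 (no descendant of G in the set): holds — descendants of G are {K}; none are in {B, Q}.
Condition 2 (every backdoor path blocked by {B, Q}):
  P1: open — no interior node is in the conditioning set.
  P2: open — collider(s) B are conditioned on (or have a conditioned descendant) and no non-collider on the path is in the set.
  P3: blocked at chain node B ∈ conditioning set.
  P4: blocked at chain node B ∈ conditioning set.
  P5: blocked at chain node B ∈ conditioning set.
  P6: blocked at fork node B ∈ conditioning set.
{B, Q} does not satisfy the backdoor criterion.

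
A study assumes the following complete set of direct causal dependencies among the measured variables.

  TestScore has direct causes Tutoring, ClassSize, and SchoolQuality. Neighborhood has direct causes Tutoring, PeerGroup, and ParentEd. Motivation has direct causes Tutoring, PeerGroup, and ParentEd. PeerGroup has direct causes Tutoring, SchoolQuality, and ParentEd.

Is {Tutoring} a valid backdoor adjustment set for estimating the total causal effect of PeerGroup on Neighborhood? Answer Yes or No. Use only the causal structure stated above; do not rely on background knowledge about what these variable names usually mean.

No

Backdoor paths from PeerGroup to Neighborhood (paths whose first edge points into PeerGroup):
  P1: PeerGroup <- SchoolQuality -> TestScore <- Tutoring -> Neighborhood
  P2: PeerGroup <- SchoolQuality -> TestScore <- Tutoring -> Motivation <- ParentEd -> Neighborhood
  P3: PeerGroup <- Tutoring -> Neighborhood
  P4: PeerGroup <- Tutoring -> Motivation <- ParentEd -> Neighborhood
  P5: PeerGroup <- ParentEd -> Neighborhood
  P6: PeerGroup <- ParentEd -> Motivation <- Tutoring -> Neighborhood
Condition 1 (no descendant of PeerGroup in the set): holds — descendants of PeerGroup are {Motivation, Neighborhood}; none are in {Tutoring}.
Condition 2 (every backdoor path blocked by {Tutoring}):
  P1: blocked at collider TestScore (neither it nor any descendant is in the conditioning set).
  P2: blocked at collider TestScore (neither it nor any descendant is in the conditioning set).
  P3: blocked at fork node Tutoring ∈ conditioning set.
  P4: blocked at fork node Tutoring ∈ conditioning set.
  P5: open — no interior node is in the conditioning set.
  P6: blocked at collider Motivation (neither it nor any descendant is in the conditioning set).
{Tutoring} does not satisfy the backdoor criterion.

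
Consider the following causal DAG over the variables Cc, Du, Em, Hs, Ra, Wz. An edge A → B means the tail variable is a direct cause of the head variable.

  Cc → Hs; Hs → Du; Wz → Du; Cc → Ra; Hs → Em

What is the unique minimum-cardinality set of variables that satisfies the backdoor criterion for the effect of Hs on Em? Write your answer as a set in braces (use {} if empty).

Variables eligible for adjustment (non-descendants of Hs, excluding Hs and Em): {Cc, Ra, Wz}.
Backdoor paths from Hs to Em:
  (none)
With no backdoor paths the empty set already satisfies the criterion, and it is trivially minimal.

{}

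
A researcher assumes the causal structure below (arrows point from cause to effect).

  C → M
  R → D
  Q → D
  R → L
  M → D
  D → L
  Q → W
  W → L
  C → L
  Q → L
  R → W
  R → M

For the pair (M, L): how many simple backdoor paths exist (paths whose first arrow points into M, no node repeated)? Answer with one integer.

A backdoor path from M to L is any simple undirected path whose first edge points into M (i.e. leaves M via a parent).
Parents of M: {C, R}.
Enumerating:
  P1: M <- R -> D <- Q -> W -> L
  P2: M <- R -> D <- Q -> L
  P3: M <- R -> D -> L
  P4: M <- R -> W <- Q -> D -> L
  P5: M <- R -> W <- Q -> L
  P6: M <- R -> W -> L
  P7: M <- R -> L
  P8: M <- C -> L
That exhausts the simple backdoor paths. Count: 8.

8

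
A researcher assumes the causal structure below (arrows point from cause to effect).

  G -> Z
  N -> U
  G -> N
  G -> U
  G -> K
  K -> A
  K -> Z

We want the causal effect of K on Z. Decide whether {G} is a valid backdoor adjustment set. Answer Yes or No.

Backdoor paths from K to Z (paths whose first edge points into K):
  P1: K <- G -> Z
Condition 1 (no descendant of K in the set): holds — descendants of K are {A, Z}; none are in {G}.
Condition 2 (every backdoor path blocked by {G}):
  P1: blocked at fork node G ∈ conditioning set.
{G} satisfies the backdoor criterion.

Yes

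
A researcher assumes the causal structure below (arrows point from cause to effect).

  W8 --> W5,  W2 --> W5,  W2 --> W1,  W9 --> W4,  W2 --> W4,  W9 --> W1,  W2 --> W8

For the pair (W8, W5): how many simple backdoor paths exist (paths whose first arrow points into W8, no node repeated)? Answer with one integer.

1

A backdoor path from W8 to W5 is any simple undirected path whose first edge points into W8 (i.e. leaves W8 via a parent).
Parents of W8: {W2}.
Enumerating:
  P1: W8 <- W2 -> W5
That exhausts the simple backdoor paths. Count: 1.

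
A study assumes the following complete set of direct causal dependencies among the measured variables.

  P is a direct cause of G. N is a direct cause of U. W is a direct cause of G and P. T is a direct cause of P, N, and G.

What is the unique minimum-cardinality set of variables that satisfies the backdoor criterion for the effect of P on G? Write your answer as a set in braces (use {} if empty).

{T, W}

Variables eligible for adjustment (non-descendants of P, excluding P and G): {N, T, U, W}.
Backdoor paths from P to G:
  P1: P <- T -> G
  P2: P <- W -> G
The empty set is not sufficient: P1 (P <- T -> G) has no collider blocking it and no conditioned non-collider, so it is open.
Try {T, W}:
  P1: blocked at fork node T ∈ conditioning set.
  P2: blocked at fork node W ∈ conditioning set.
{T, W} contains no descendant of P and blocks every backdoor path.
Every element of {T, W} is needed (dropping T leaves P1 open; dropping W leaves P2 open), so no proper subset is valid.
Among all size-2 subsets of the eligible variables, only {T, W} blocks every backdoor path, so it is the unique smallest valid adjustment set.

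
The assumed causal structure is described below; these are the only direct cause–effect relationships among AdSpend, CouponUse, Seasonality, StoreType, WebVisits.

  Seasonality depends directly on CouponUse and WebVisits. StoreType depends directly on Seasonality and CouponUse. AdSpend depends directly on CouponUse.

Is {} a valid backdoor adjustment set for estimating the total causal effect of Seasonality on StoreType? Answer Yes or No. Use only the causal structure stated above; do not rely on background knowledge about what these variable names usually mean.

No

Backdoor paths from Seasonality to StoreType (paths whose first edge points into Seasonality):
  P1: Seasonality <- CouponUse -> StoreType
Condition 1 (no descendant of Seasonality in the set): holds — descendants of Seasonality are {StoreType}; none are in {}.
Condition 2 (every backdoor path blocked by {}):
  P1: open — no interior node is in the conditioning set.
{} does not satisfy the backdoor criterion.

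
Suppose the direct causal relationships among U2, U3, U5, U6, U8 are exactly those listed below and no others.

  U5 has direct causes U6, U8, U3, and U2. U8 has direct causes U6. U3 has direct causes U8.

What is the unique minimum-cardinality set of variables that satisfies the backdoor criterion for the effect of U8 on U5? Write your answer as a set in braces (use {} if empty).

Variables eligible for adjustment (non-descendants of U8, excluding U8 and U5): {U2, U6}.
Backdoor paths from U8 to U5:
  P1: U8 <- U6 -> U5
The empty set is not sufficient: P1 (U8 <- U6 -> U5) has no collider blocking it and no conditioned non-collider, so it is open.
Try {U6}:
  P1: blocked at fork node U6 ∈ conditioning set.
{U6} contains no descendant of U8 and blocks every backdoor path.
No other singleton works — e.g. {U2} leaves P1 open — so {U6} is the unique smallest valid adjustment set.

{U6}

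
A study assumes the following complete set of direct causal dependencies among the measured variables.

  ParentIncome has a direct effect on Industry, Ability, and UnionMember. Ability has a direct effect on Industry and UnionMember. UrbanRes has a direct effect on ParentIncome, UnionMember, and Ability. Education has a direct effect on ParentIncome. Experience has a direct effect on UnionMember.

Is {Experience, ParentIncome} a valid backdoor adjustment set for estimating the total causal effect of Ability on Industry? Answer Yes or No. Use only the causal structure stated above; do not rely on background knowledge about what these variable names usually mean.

Backdoor paths from Ability to Industry (paths whose first edge points into Ability):
  P1: Ability <- UrbanRes -> ParentIncome -> Industry
  P2: Ability <- UrbanRes -> UnionMember <- ParentIncome -> Industry
  P3: Ability <- ParentIncome -> Industry
Condition 1 (no descendant of Ability in the set): holds — descendants of Ability are {Industry, UnionMember}; none are in {Experience, ParentIncome}.
Condition 2 (every backdoor path blocked by {Experience, ParentIncome}):
  P1: blocked at chain node ParentIncome ∈ conditioning set.
  P2: blocked at collider UnionMember (neither it nor any descendant is in the conditioning set).
  P3: blocked at fork node ParentIncome ∈ conditioning set.
{Experience, ParentIncome} satisfies the backdoor criterion.

Yes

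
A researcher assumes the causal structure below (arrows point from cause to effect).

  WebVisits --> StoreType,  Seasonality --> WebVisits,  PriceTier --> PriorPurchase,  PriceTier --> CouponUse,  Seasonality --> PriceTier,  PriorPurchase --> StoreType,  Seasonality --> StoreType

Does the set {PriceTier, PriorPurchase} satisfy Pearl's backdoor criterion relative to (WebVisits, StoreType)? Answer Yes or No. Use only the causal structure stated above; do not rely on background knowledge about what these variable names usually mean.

No

Backdoor paths from WebVisits to StoreType (paths whose first edge points into WebVisits):
  P1: WebVisits <- Seasonality -> PriceTier -> PriorPurchase -> StoreType
  P2: WebVisits <- Seasonality -> StoreType
Condition 1 (no descendant of WebVisits in the set): holds — descendants of WebVisits are {StoreType}; none are in {PriceTier, PriorPurchase}.
Condition 2 (every backdoor path blocked by {PriceTier, PriorPurchase}):
  P1: blocked at chain node PriceTier ∈ conditioning set.
  P2: open — no interior node is in the conditioning set.
{PriceTier, PriorPurchase} does not satisfy the backdoor criterion.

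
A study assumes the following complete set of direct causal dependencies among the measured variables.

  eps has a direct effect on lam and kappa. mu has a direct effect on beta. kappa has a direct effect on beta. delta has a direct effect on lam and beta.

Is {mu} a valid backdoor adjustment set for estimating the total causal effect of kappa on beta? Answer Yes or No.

Backdoor paths from kappa to beta (paths whose first edge points into kappa):
  P1: kappa <- eps -> lam <- delta -> beta
Condition 1 (no descendant of kappa in the set): holds — descendants of kappa are {beta}; none are in {mu}.
Condition 2 (every backdoor path blocked by {mu}):
  P1: blocked at collider lam (neither it nor any descendant is in the conditioning set).
{mu} satisfies the backdoor criterion.

Yes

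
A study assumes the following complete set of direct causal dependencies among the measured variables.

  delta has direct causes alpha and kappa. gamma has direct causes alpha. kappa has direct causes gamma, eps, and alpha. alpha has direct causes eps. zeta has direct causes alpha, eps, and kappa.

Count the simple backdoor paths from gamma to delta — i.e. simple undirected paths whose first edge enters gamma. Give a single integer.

A backdoor path from gamma to delta is any simple undirected path whose first edge points into gamma (i.e. leaves gamma via a parent).
Parents of gamma: {alpha}.
Enumerating:
  P1: gamma <- alpha <- eps -> kappa -> delta
  P2: gamma <- alpha <- eps -> zeta <- kappa -> delta
  P3: gamma <- alpha -> kappa -> delta
  P4: gamma <- alpha -> zeta <- eps -> kappa -> delta
  P5: gamma <- alpha -> zeta <- kappa -> delta
  P6: gamma <- alpha -> delta
That exhausts the simple backdoor paths. Count: 6.

6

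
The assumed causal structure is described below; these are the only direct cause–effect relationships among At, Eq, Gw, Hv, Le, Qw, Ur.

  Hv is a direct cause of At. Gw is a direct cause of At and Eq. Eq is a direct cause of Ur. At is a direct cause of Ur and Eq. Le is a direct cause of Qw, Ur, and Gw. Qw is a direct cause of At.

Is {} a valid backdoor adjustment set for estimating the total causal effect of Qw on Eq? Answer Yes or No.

Backdoor paths from Qw to Eq (paths whose first edge points into Qw):
  P1: Qw <- Le -> Gw -> At -> Eq
  P2: Qw <- Le -> Gw -> At -> Ur <- Eq
  P3: Qw <- Le -> Gw -> Eq
  P4: Qw <- Le -> Ur <- At <- Gw -> Eq
  P5: Qw <- Le -> Ur <- At -> Eq
  P6: Qw <- Le -> Ur <- Eq
Condition 1 (no descendant of Qw in the set): holds — descendants of Qw are {At, Eq, Ur}; none are in {}.
Condition 2 (every backdoor path blocked by {}):
  P1: open — no interior node is in the conditioning set.
  P2: blocked at collider Ur (neither it nor any descendant is in the conditioning set).
  P3: open — no interior node is in the conditioning set.
  P4: blocked at collider Ur (neither it nor any descendant is in the conditioning set).
  P5: blocked at collider Ur (neither it nor any descendant is in the conditioning set).
  P6: blocked at collider Ur (neither it nor any descendant is in the conditioning set).
{} does not satisfy the backdoor criterion.

No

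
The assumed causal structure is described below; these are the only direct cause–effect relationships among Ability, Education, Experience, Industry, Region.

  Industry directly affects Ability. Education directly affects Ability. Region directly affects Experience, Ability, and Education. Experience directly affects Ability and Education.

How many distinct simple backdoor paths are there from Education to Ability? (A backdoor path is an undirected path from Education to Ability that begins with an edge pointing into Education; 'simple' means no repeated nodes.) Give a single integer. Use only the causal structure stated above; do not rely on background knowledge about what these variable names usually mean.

A backdoor path from Education to Ability is any simple undirected path whose first edge points into Education (i.e. leaves Education via a parent).
Parents of Education: {Experience, Region}.
Enumerating:
  P1: Education <- Region -> Experience -> Ability
  P2: Education <- Region -> Ability
  P3: Education <- Experience <- Region -> Ability
  P4: Education <- Experience -> Ability
That exhausts the simple backdoor paths. Count: 4.

4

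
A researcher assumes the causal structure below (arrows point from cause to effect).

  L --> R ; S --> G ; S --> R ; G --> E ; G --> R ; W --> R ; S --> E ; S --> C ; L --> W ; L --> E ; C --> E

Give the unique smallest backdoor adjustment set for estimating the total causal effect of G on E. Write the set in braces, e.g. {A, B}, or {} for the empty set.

{S}

Variables eligible for adjustment (non-descendants of G, excluding G and E): {C, L, S, W}.
Backdoor paths from G to E:
  P1: G <- S -> C -> E
  P2: G <- S -> E
  P3: G <- S -> R <- L -> E
  P4: G <- S -> R <- W <- L -> E
The empty set is not sufficient: P1 (G <- S -> C -> E) has no collider blocking it and no conditioned non-collider, so it is open.
Try {S}:
  P1: blocked at fork node S ∈ conditioning set.
  P2: blocked at fork node S ∈ conditioning set.
  P3: blocked at fork node S ∈ conditioning set.
  P4: blocked at fork node S ∈ conditioning set.
{S} contains no descendant of G and blocks every backdoor path.
No other singleton works — e.g. {L} leaves P1 open — so {S} is the unique smallest valid adjustment set.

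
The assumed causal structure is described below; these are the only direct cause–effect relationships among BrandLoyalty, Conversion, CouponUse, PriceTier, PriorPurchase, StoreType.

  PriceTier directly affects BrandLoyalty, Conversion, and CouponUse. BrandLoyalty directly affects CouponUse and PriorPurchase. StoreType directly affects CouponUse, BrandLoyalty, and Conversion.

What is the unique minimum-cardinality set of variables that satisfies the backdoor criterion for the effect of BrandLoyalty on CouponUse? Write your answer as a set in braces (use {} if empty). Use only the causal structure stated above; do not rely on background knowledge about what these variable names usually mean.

{PriceTier, StoreType}

Variables eligible for adjustment (non-descendants of BrandLoyalty, excluding BrandLoyalty and CouponUse): {Conversion, PriceTier, StoreType}.
Backdoor paths from BrandLoyalty to CouponUse:
  P1: BrandLoyalty <- StoreType -> Conversion <- PriceTier -> CouponUse
  P2: BrandLoyalty <- StoreType -> CouponUse
  P3: BrandLoyalty <- PriceTier -> Conversion <- StoreType -> CouponUse
  P4: BrandLoyalty <- PriceTier -> CouponUse
The empty set is not sufficient: P2 (BrandLoyalty <- StoreType -> CouponUse) has no collider blocking it and no conditioned non-collider, so it is open.
Try {PriceTier, StoreType}:
  P1: blocked at fork node StoreType ∈ conditioning set.
  P2: blocked at fork node StoreType ∈ conditioning set.
  P3: blocked at fork node PriceTier ∈ conditioning set.
  P4: blocked at fork node PriceTier ∈ conditioning set.
{PriceTier, StoreType} contains no descendant of BrandLoyalty and blocks every backdoor path.
Every element of {PriceTier, StoreType} is needed (dropping PriceTier leaves P4 open; dropping StoreType leaves P2 open), so no proper subset is valid.
Among all size-2 subsets of the eligible variables, only {PriceTier, StoreType} blocks every backdoor path, so it is the unique smallest valid adjustment set.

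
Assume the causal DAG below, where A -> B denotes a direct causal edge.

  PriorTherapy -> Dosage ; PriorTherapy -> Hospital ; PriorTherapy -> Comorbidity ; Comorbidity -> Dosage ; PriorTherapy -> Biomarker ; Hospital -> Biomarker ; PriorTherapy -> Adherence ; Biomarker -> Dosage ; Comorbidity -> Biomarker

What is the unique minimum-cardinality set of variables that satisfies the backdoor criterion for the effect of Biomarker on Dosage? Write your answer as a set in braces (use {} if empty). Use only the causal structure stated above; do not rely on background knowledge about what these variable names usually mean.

Variables eligible for adjustment (non-descendants of Biomarker, excluding Biomarker and Dosage): {Adherence, Comorbidity, Hospital, PriorTherapy}.
Backdoor paths from Biomarker to Dosage:
  P1: Biomarker <- PriorTherapy -> Comorbidity -> Dosage
  P2: Biomarker <- PriorTherapy -> Dosage
  P3: Biomarker <- Hospital <- PriorTherapy -> Comorbidity -> Dosage
  P4: Biomarker <- Hospital <- PriorTherapy -> Dosage
  P5: Biomarker <- Comorbidity <- PriorTherapy -> Dosage
  P6: Biomarker <- Comorbidity -> Dosage
The empty set is not sufficient: P1 (Biomarker <- PriorTherapy -> Comorbidity -> Dosage) has no collider blocking it and no conditioned non-collider, so it is open.
Try {Comorbidity, PriorTherapy}:
  P1: blocked at fork node PriorTherapy ∈ conditioning set.
  P2: blocked at fork node PriorTherapy ∈ conditioning set.
  P3: blocked at fork node PriorTherapy ∈ conditioning set.
  P4: blocked at fork node PriorTherapy ∈ conditioning set.
  P5: blocked at chain node Comorbidity ∈ conditioning set.
  P6: blocked at fork node Comorbidity ∈ conditioning set.
{Comorbidity, PriorTherapy} contains no descendant of Biomarker and blocks every backdoor path.
Every element of {Comorbidity, PriorTherapy} is needed (dropping Comorbidity leaves P6 open; dropping PriorTherapy leaves P2 open), so no proper subset is valid.
Among all size-2 subsets of the eligible variables, only {Comorbidity, PriorTherapy} blocks every backdoor path, so it is the unique smallest valid adjustment set.

{Comorbidity, PriorTherapy}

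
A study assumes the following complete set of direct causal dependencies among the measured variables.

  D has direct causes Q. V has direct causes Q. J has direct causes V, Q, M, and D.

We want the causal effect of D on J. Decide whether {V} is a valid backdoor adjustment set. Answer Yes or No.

Backdoor paths from D to J (paths whose first edge points into D):
  P1: D <- Q -> V -> J
  P2: D <- Q -> J
Condition 1 (no descendant of D in the set): holds — descendants of D are {J}; none are in {V}.
Condition 2 (every backdoor path blocked by {V}):
  P1: blocked at chain node V ∈ conditioning set.
  P2: open — no interior node is in the conditioning set.
{V} does not satisfy the backdoor criterion.

No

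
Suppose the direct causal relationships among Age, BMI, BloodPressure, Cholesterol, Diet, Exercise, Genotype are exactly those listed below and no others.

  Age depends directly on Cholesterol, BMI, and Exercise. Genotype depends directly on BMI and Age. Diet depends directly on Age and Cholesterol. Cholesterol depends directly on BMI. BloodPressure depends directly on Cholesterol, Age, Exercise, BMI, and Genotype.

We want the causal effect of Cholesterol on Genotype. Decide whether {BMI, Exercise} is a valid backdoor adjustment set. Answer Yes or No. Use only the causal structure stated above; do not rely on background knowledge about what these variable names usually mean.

Backdoor paths from Cholesterol to Genotype (paths whose first edge points into Cholesterol):
  P1: Cholesterol <- BMI -> Age <- Exercise -> BloodPressure <- Genotype
  P2: Cholesterol <- BMI -> Age -> Genotype
  P3: Cholesterol <- BMI -> Age -> BloodPressure <- Genotype
  P4: Cholesterol <- BMI -> Genotype
  P5: Cholesterol <- BMI -> BloodPressure <- Exercise -> Age -> Genotype
  P6: Cholesterol <- BMI -> BloodPressure <- Age -> Genotype
  P7: Cholesterol <- BMI -> BloodPressure <- Genotype
Condition 1 (no descendant of Cholesterol in the set): holds — descendants of Cholesterol are {Age, BloodPressure, Diet, Genotype}; none are in {BMI, Exercise}.
Condition 2 (every backdoor path blocked by {BMI, Exercise}):
  P1: blocked at fork node BMI ∈ conditioning set.
  P2: blocked at fork node BMI ∈ conditioning set.
  P3: blocked at fork node BMI ∈ conditioning set.
  P4: blocked at fork node BMI ∈ conditioning set.
  P5: blocked at fork node BMI ∈ conditioning set.
  P6: blocked at fork node BMI ∈ conditioning set.
  P7: blocked at fork node BMI ∈ conditioning set.
{BMI, Exercise} satisfies the backdoor criterion.

Yes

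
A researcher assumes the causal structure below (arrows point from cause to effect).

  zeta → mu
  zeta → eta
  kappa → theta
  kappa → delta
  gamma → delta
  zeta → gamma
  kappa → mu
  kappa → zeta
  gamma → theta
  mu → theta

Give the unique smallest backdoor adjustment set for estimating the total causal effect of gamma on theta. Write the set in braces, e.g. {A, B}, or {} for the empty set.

{zeta}

Variables eligible for adjustment (non-descendants of gamma, excluding gamma and theta): {eta, kappa, mu, zeta}.
Backdoor paths from gamma to theta:
  P1: gamma <- zeta <- kappa -> mu -> theta
  P2: gamma <- zeta <- kappa -> theta
  P3: gamma <- zeta -> mu <- kappa -> theta
  P4: gamma <- zeta -> mu -> theta
The empty set is not sufficient: P1 (gamma <- zeta <- kappa -> mu -> theta) has no collider blocking it and no conditioned non-collider, so it is open.
Try {zeta}:
  P1: blocked at chain node zeta ∈ conditioning set.
  P2: blocked at chain node zeta ∈ conditioning set.
  P3: blocked at fork node zeta ∈ conditioning set.
  P4: blocked at fork node zeta ∈ conditioning set.
{zeta} contains no descendant of gamma and blocks every backdoor path.
No other singleton works — e.g. {kappa} leaves P4 open — so {zeta} is the unique smallest valid adjustment set.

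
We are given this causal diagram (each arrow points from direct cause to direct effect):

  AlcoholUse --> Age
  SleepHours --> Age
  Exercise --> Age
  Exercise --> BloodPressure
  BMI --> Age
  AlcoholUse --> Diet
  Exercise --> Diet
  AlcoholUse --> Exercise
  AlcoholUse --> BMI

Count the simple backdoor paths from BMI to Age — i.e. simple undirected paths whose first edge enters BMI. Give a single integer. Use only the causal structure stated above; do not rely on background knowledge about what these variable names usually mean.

A backdoor path from BMI to Age is any simple undirected path whose first edge points into BMI (i.e. leaves BMI via a parent).
Parents of BMI: {AlcoholUse}.
Enumerating:
  P1: BMI <- AlcoholUse -> Exercise -> Age
  P2: BMI <- AlcoholUse -> Diet <- Exercise -> Age
  P3: BMI <- AlcoholUse -> Age
That exhausts the simple backdoor paths. Count: 3.

3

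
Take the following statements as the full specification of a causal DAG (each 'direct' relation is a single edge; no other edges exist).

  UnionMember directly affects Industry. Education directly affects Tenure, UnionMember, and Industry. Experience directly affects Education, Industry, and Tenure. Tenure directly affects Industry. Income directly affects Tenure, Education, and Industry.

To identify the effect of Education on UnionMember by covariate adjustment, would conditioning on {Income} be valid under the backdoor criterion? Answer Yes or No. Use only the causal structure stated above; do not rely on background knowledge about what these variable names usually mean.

Yes

Backdoor paths from Education to UnionMember (paths whose first edge points into Education):
  P1: Education <- Income -> Tenure <- Experience -> Industry <- UnionMember
  P2: Education <- Income -> Tenure -> Industry <- UnionMember
  P3: Education <- Income -> Industry <- UnionMember
  P4: Education <- Experience -> Tenure <- Income -> Industry <- UnionMember
  P5: Education <- Experience -> Tenure -> Industry <- UnionMember
  P6: Education <- Experience -> Industry <- UnionMember
Condition 1 (no descendant of Education in the set): holds — descendants of Education are {Industry, Tenure, UnionMember}; none are in {Income}.
Condition 2 (every backdoor path blocked by {Income}):
  P1: blocked at fork node Income ∈ conditioning set.
  P2: blocked at fork node Income ∈ conditioning set.
  P3: blocked at fork node Income ∈ conditioning set.
  P4: blocked at collider Tenure (neither it nor any descendant is in the conditioning set).
  P5: blocked at collider Industry (neither it nor any descendant is in the conditioning set).
  P6: blocked at collider Industry (neither it nor any descendant is in the conditioning set).
{Income} satisfies the backdoor criterion.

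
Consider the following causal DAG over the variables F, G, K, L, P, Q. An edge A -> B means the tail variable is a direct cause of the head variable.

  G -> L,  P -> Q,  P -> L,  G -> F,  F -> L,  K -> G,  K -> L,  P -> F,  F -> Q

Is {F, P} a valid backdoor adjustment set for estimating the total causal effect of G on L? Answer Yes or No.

No

Backdoor paths from G to L (paths whose first edge points into G):
  P1: G <- K -> L
Condition 1 (no descendant of G in the set): FAILS — F is a descendant of G.
Condition 2 (every backdoor path blocked by {F, P}):
  P1: open — no interior node is in the conditioning set.
{F, P} does not satisfy the backdoor criterion.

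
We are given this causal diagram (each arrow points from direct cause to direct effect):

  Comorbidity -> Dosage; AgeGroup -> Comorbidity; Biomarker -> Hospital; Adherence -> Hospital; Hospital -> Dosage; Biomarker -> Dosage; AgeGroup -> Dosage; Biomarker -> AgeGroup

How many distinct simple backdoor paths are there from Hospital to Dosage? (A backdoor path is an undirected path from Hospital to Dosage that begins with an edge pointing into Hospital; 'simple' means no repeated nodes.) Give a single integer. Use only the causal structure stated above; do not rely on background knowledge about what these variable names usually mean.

A backdoor path from Hospital to Dosage is any simple undirected path whose first edge points into Hospital (i.e. leaves Hospital via a parent).
Parents of Hospital: {Adherence, Biomarker}.
Enumerating:
  P1: Hospital <- Biomarker -> AgeGroup -> Comorbidity -> Dosage
  P2: Hospital <- Biomarker -> AgeGroup -> Dosage
  P3: Hospital <- Biomarker -> Dosage
That exhausts the simple backdoor paths. Count: 3.

3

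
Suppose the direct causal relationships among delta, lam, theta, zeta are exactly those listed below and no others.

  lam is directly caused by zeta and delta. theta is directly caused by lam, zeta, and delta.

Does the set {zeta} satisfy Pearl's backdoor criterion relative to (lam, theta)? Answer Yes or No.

No

Backdoor paths from lam to theta (paths whose first edge points into lam):
  P1: lam <- zeta -> theta
  P2: lam <- delta -> theta
Condition 1 (no descendant of lam in the set): holds — descendants of lam are {theta}; none are in {zeta}.
Condition 2 (every backdoor path blocked by {zeta}):
  P1: blocked at fork node zeta ∈ conditioning set.
  P2: open — no interior node is in the conditioning set.
{zeta} does not satisfy the backdoor criterion.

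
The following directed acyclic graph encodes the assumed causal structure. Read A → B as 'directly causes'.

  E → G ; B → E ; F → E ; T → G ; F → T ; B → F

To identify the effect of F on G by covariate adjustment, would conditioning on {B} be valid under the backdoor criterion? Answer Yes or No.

Backdoor paths from F to G (paths whose first edge points into F):
  P1: F <- B -> E -> G
Condition 1 (no descendant of F in the set): holds — descendants of F are {E, G, T}; none are in {B}.
Condition 2 (every backdoor path blocked by {B}):
  P1: blocked at fork node B ∈ conditioning set.
{B} satisfies the backdoor criterion.

Yes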